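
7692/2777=7692/2777 = 2.77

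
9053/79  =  9053/79 = 114.59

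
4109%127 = 45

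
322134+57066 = 379200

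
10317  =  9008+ 1309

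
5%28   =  5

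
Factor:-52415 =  - 5^1*11^1*953^1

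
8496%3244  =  2008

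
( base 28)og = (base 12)494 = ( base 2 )1010110000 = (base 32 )LG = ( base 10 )688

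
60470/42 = 30235/21 = 1439.76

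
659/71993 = 659/71993 = 0.01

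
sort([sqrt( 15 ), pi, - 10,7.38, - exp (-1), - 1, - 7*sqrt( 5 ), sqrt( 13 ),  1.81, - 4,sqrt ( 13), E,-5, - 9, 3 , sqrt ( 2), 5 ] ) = [-7* sqrt( 5), - 10, - 9,-5, - 4, - 1, - exp(-1 ), sqrt( 2 ), 1.81, E,3, pi, sqrt( 13),sqrt(13 ), sqrt( 15), 5,7.38]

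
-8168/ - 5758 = 1 + 1205/2879 = 1.42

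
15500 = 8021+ 7479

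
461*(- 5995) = -2763695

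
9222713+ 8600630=17823343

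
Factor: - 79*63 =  - 3^2 *7^1*79^1= - 4977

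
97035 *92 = 8927220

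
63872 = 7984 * 8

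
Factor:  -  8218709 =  - 109^1 * 75401^1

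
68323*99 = 6763977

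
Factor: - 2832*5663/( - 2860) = 2^2*3^1*5^ ( - 1) * 7^1*11^(-1)*13^(-1)*59^1 * 809^1= 4009404/715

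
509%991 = 509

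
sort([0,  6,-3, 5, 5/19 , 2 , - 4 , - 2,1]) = [ - 4, - 3, - 2,  0,  5/19, 1, 2,5, 6]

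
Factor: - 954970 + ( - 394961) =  - 1349931 = - 3^1 * 11^1*19^1*2153^1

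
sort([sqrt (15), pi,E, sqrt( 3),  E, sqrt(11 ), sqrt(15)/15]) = [ sqrt( 15 )/15, sqrt(3), E, E, pi,sqrt( 11), sqrt( 15) ] 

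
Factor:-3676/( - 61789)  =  2^2*7^(- 2 )*13^(-1 )*97^( - 1)*919^1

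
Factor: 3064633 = 11^1*13^1*29^1*739^1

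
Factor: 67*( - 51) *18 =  - 2^1*3^3 * 17^1*67^1 = -  61506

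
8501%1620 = 401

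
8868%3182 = 2504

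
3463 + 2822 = 6285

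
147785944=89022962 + 58762982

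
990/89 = 990/89  =  11.12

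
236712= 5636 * 42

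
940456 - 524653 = 415803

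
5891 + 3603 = 9494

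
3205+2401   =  5606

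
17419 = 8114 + 9305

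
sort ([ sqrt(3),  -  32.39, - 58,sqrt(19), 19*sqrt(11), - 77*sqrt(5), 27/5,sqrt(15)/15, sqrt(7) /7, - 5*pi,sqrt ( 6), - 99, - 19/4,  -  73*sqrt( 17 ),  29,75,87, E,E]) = [ - 73*sqrt (17), - 77*sqrt ( 5), - 99,-58, - 32.39, - 5*pi, - 19/4, sqrt ( 15 ) /15,sqrt( 7 ) /7, sqrt(3),sqrt( 6) , E,E, sqrt(19),27/5,29,19*sqrt( 11), 75,87 ]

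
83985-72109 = 11876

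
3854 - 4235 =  - 381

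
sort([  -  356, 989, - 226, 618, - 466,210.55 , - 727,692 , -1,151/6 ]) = [ - 727 , - 466  ,  -  356, - 226, - 1,151/6,210.55,  618, 692,  989]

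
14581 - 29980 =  - 15399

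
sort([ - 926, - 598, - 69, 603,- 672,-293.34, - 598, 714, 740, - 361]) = [-926,-672, - 598, - 598, - 361, - 293.34, - 69, 603,714, 740 ]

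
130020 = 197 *660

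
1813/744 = 2 + 325/744=   2.44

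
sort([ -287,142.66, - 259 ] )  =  [ - 287, - 259,142.66 ]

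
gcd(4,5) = 1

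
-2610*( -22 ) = 57420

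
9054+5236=14290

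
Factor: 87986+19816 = 107802=2^1*3^2* 53^1*113^1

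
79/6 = 79/6=13.17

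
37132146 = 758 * 48987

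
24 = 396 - 372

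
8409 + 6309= 14718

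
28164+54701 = 82865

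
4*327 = 1308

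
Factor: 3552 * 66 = 2^6*3^2*11^1*37^1= 234432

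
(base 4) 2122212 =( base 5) 304034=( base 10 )9894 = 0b10011010100110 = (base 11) 7485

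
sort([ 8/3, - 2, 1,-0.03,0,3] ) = [-2,-0.03,0,1,8/3,3 ] 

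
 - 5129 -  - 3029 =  - 2100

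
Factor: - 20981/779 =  - 19^( -1)*41^( - 1) * 20981^1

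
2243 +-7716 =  - 5473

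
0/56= 0 = 0.00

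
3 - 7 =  - 4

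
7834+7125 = 14959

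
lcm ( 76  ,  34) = 1292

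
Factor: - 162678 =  - 2^1*3^1*19^1*1427^1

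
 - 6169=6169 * (  -  1 )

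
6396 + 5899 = 12295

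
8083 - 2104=5979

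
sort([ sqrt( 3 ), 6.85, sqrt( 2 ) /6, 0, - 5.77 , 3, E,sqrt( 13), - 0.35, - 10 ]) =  [ - 10,  -  5.77, - 0.35 , 0, sqrt( 2 )/6, sqrt(3),E , 3, sqrt(13),6.85 ]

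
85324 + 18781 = 104105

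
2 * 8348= 16696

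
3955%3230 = 725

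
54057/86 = 628 + 49/86 = 628.57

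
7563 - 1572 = 5991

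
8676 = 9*964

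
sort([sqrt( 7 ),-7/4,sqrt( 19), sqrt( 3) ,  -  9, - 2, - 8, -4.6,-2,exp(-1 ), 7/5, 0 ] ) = [-9, - 8,  -  4.6, -2,- 2, - 7/4,0,exp( - 1 ),  7/5,sqrt( 3),sqrt( 7), sqrt( 19 ) ] 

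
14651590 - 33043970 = -18392380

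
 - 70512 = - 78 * 904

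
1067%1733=1067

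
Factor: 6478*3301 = 21383878 = 2^1 * 41^1*79^1*3301^1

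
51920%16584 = 2168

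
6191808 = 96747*64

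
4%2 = 0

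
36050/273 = 5150/39 = 132.05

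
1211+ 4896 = 6107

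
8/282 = 4/141 = 0.03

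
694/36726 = 347/18363 = 0.02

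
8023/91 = 8023/91 = 88.16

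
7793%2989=1815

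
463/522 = 463/522 = 0.89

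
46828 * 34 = 1592152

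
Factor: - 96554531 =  - 96554531^1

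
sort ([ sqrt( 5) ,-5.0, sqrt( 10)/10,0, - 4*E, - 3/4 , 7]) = [ - 4*E, - 5.0 , - 3/4,0,sqrt (10 )/10, sqrt( 5),7 ] 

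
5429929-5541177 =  - 111248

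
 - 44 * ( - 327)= 14388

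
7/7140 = 1/1020=   0.00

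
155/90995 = 31/18199 = 0.00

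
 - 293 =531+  - 824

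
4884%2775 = 2109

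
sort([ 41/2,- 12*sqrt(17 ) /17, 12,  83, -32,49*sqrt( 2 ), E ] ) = [ - 32, - 12*sqrt (17)/17, E  ,  12, 41/2,  49 * sqrt( 2), 83]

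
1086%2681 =1086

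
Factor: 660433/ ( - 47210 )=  - 2^( - 1 )* 5^ ( - 1)*17^1*53^1  *  733^1*4721^( - 1 )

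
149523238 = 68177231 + 81346007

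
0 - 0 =0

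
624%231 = 162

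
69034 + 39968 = 109002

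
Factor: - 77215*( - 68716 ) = 5305905940 = 2^2*5^1*41^1*419^1 * 15443^1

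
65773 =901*73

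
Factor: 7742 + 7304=15046 = 2^1*7523^1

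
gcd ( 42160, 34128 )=16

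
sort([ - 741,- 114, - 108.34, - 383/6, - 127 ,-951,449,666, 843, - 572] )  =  [-951,-741, - 572, - 127,-114, - 108.34, - 383/6, 449  ,  666 , 843 ] 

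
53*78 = 4134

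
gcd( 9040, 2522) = 2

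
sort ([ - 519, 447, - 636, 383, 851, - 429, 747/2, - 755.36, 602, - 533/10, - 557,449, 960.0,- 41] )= [ - 755.36 , - 636, - 557, - 519, - 429, - 533/10,  -  41,747/2,383 , 447, 449, 602, 851, 960.0]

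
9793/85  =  115 + 18/85  =  115.21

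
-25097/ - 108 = 232+41/108 = 232.38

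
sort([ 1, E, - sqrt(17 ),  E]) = [ - sqrt(17 ), 1, E, E ] 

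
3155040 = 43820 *72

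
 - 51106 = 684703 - 735809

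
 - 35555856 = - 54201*656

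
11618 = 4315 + 7303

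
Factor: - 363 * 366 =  - 2^1*3^2*11^2 * 61^1 =- 132858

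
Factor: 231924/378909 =2^2*3^(- 1 )*7^1 * 11^1*251^1*42101^(-1) = 77308/126303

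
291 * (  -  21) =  - 6111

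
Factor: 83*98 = 2^1 * 7^2 *83^1 =8134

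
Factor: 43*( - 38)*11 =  - 2^1*  11^1 * 19^1*43^1 = - 17974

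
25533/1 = 25533 = 25533.00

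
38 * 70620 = 2683560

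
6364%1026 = 208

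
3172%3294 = 3172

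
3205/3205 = 1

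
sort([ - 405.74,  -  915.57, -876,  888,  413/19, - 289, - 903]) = [- 915.57, - 903,-876, - 405.74, - 289, 413/19 , 888]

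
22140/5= 4428 = 4428.00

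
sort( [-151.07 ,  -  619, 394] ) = [ -619, - 151.07, 394] 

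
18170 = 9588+8582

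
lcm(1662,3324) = 3324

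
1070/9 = 118  +  8/9 = 118.89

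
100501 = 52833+47668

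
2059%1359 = 700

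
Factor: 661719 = 3^1 * 220573^1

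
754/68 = 377/34 = 11.09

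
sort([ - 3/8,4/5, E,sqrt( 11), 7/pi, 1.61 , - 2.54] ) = [-2.54, - 3/8 , 4/5,1.61,7/pi,E,sqrt(11 )]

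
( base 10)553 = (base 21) 157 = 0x229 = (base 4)20221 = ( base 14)2B7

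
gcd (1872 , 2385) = 9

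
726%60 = 6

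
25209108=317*79524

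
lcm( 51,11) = 561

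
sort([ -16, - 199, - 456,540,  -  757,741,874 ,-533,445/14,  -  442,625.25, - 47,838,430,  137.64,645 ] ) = [-757,  -  533, - 456 , - 442, - 199, - 47,-16,  445/14,  137.64,430, 540,625.25, 645,  741,838,874]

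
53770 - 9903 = 43867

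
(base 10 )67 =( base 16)43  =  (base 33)21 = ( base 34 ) 1x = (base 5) 232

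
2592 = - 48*( - 54)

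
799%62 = 55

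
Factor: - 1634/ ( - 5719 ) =2^1*7^(  -  1 ) = 2/7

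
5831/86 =67 + 69/86=67.80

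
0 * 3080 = 0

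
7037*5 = 35185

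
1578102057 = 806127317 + 771974740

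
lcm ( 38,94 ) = 1786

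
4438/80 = 2219/40 = 55.48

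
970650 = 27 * 35950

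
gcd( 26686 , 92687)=1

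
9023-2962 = 6061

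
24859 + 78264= 103123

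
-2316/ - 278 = 8  +  46/139 = 8.33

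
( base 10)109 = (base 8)155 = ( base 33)3a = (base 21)54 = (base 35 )34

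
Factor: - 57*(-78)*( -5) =-2^1*3^2*5^1*13^1 * 19^1 =-22230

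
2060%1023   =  14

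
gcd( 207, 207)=207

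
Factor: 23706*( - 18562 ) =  - 440030772 = - 2^2*3^3*439^1*9281^1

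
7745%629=197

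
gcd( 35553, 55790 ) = 7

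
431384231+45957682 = 477341913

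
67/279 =67/279  =  0.24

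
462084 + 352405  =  814489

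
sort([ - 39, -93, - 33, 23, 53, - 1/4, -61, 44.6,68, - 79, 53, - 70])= [ - 93, - 79  , - 70, - 61, -39,- 33 , - 1/4,23, 44.6 , 53, 53, 68] 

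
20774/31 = 20774/31  =  670.13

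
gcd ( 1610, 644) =322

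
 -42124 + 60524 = 18400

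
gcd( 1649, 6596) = 1649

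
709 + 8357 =9066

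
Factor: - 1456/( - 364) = 4 = 2^2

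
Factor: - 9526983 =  - 3^1*3175661^1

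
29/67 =29/67 = 0.43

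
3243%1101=1041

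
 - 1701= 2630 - 4331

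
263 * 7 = 1841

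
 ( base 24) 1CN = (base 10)887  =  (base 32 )rn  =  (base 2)1101110111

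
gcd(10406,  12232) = 22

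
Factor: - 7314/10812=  - 23/34 = - 2^( - 1)*17^ ( - 1 ) * 23^1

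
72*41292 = 2973024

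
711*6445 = 4582395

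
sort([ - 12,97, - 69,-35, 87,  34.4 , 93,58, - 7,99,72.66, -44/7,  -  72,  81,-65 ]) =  [ - 72,-69, - 65,  -  35, -12, - 7, - 44/7, 34.4, 58,72.66, 81, 87,93,97, 99]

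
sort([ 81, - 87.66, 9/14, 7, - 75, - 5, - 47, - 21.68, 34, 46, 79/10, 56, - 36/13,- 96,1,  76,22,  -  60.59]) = [- 96, - 87.66, - 75, - 60.59, - 47, - 21.68, - 5, - 36/13, 9/14, 1,  7,79/10,22, 34, 46,56 , 76, 81]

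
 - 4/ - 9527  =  4/9527  =  0.00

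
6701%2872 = 957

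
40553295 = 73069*555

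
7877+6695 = 14572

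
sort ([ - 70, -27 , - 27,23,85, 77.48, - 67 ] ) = [ - 70, - 67, - 27, - 27,23,  77.48,85 ] 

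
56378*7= 394646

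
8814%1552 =1054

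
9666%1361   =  139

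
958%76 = 46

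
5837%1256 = 813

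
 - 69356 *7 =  -485492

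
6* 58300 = 349800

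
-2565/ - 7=2565/7 = 366.43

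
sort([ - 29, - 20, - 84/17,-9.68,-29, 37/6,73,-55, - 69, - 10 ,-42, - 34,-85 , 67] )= [ - 85, - 69, - 55,-42, - 34, - 29, - 29,-20, - 10, - 9.68, - 84/17,37/6  ,  67,73]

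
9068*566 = 5132488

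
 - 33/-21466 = 33/21466 = 0.00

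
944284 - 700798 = 243486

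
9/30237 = 3/10079 = 0.00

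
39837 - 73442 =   -  33605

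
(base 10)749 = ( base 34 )M1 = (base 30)OT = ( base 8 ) 1355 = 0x2ed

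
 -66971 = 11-66982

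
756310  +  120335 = 876645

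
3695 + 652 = 4347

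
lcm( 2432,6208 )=235904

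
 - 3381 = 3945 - 7326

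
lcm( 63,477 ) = 3339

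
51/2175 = 17/725 = 0.02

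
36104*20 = 722080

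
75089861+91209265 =166299126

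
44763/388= 44763/388 = 115.37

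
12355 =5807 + 6548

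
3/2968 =3/2968=0.00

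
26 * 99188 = 2578888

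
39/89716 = 39/89716 = 0.00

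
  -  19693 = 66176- 85869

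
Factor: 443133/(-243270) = -2^( - 1)*3^ ( - 1)*5^( - 1) * 17^(-1)*929^1 = -929/510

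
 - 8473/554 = - 8473/554 = -15.29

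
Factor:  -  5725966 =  - 2^1* 43^1*139^1*479^1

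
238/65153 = 238/65153 = 0.00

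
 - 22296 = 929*( - 24)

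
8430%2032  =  302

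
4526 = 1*4526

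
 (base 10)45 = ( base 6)113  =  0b101101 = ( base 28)1h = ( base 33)1C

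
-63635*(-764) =48617140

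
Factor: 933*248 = 231384 = 2^3* 3^1*31^1 * 311^1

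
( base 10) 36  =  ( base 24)1c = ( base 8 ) 44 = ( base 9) 40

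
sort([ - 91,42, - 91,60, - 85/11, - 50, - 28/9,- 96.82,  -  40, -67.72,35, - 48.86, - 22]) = [-96.82, - 91, - 91 , - 67.72, - 50, - 48.86, - 40, - 22, - 85/11, - 28/9,35,42,60 ] 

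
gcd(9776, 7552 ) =16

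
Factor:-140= - 2^2*5^1*7^1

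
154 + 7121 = 7275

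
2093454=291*7194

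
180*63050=11349000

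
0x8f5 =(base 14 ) b9b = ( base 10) 2293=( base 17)7ff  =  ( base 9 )3127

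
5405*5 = 27025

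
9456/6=1576  =  1576.00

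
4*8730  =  34920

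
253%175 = 78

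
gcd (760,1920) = 40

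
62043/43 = 1442 + 37/43 = 1442.86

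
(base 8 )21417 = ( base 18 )19cb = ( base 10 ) 8975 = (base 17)1e0g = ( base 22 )IBL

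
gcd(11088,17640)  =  504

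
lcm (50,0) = 0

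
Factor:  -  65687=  -65687^1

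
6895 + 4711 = 11606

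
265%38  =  37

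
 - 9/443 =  - 9/443 = -0.02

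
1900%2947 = 1900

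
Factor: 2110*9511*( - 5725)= - 2^1*5^3*211^1*229^1*9511^1 =- 114890502250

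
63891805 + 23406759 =87298564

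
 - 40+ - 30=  - 70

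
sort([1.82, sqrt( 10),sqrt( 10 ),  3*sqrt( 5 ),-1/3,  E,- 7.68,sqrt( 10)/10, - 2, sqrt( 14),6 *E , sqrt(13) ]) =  [ - 7.68, - 2 , -1/3,sqrt( 10)/10,1.82, E, sqrt (10 ), sqrt(10) , sqrt( 13), sqrt( 14),3*sqrt( 5 ),6*E] 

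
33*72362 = 2387946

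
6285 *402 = 2526570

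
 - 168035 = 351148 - 519183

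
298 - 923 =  - 625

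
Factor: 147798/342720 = 2^ ( - 5)*3^1*5^( - 1 )*23^1 = 69/160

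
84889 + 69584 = 154473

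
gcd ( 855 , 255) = 15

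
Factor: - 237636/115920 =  - 2^( - 2 )*5^( - 1 )*41^1 = -41/20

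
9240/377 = 9240/377  =  24.51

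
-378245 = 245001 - 623246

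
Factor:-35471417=-47^1*754711^1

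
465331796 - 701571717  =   - 236239921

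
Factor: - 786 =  - 2^1*3^1 * 131^1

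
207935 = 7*29705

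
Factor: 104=2^3*13^1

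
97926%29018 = 10872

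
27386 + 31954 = 59340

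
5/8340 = 1/1668 = 0.00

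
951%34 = 33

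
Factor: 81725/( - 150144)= - 2^ ( - 7 )*3^( - 1 )*5^2*7^1*17^( - 1)*23^( - 1)*467^1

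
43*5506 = 236758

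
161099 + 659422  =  820521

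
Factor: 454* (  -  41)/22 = - 9307/11  =  - 11^( -1 )*41^1*227^1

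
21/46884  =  7/15628 = 0.00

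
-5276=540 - 5816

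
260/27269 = 260/27269 = 0.01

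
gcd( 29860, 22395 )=7465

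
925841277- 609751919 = 316089358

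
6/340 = 3/170 = 0.02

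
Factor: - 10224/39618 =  - 2^3*31^( - 1) = - 8/31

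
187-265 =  - 78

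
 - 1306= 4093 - 5399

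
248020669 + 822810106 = 1070830775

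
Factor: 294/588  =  2^ (-1) = 1/2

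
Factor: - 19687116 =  - 2^2*3^1*19^1* 79^1*1093^1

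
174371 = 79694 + 94677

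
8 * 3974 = 31792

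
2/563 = 2/563 = 0.00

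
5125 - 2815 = 2310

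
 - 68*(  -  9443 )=642124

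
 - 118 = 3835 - 3953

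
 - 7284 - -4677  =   - 2607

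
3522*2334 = 8220348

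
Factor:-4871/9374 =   -  2^( - 1)*  43^( - 1)*109^ ( - 1)*4871^1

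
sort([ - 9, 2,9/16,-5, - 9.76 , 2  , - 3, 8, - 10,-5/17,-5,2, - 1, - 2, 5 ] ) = [ -10,  -  9.76,-9, - 5 , - 5, - 3, - 2,-1, - 5/17, 9/16, 2, 2,2,5, 8 ]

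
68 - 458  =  -390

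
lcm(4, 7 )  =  28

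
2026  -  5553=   -  3527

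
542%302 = 240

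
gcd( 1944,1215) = 243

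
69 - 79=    - 10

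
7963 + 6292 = 14255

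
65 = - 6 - - 71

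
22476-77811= -55335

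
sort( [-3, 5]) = [ - 3, 5 ]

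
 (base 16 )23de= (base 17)1ed2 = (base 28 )bjq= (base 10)9182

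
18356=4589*4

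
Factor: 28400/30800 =71/77= 7^( - 1)*11^( - 1)*71^1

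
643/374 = 643/374 = 1.72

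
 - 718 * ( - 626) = 449468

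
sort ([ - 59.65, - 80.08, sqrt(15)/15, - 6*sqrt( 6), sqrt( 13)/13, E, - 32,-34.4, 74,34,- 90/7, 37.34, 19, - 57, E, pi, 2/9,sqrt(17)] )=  [ - 80.08, - 59.65, - 57,-34.4, - 32,-6*sqrt( 6 ),-90/7, 2/9 , sqrt(15) /15, sqrt(13 ) /13, E,E, pi, sqrt(17), 19, 34,37.34, 74 ] 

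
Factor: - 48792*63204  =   - 3083849568 = - 2^5*3^2 * 19^1*23^1*107^1  *229^1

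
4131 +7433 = 11564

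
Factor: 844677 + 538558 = 5^1*7^1 *39521^1 = 1383235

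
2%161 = 2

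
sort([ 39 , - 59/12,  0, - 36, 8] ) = [ - 36, - 59/12,  0 , 8, 39] 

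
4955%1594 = 173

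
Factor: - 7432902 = - 2^1*3^2*412939^1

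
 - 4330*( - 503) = 2177990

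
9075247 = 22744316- 13669069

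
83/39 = 2 + 5/39 = 2.13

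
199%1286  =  199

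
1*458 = 458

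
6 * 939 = 5634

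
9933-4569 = 5364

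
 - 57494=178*( - 323)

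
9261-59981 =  - 50720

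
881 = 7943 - 7062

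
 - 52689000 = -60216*875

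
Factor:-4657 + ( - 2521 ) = -2^1*37^1*97^1 = -7178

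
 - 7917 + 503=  - 7414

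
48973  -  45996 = 2977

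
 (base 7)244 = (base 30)4A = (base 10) 130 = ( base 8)202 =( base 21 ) 64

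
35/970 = 7/194=0.04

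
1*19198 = 19198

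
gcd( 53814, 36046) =2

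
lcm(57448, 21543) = 172344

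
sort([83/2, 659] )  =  [83/2,659]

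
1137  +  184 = 1321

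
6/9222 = 1/1537 = 0.00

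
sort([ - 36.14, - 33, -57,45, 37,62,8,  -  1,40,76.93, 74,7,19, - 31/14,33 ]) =[  -  57, -36.14,-33,-31/14, - 1 , 7, 8,19, 33,37, 40 , 45, 62,  74, 76.93 ] 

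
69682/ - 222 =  - 34841/111 = - 313.88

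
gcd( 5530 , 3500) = 70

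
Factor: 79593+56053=135646 = 2^1*7^1*9689^1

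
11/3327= 11/3327 = 0.00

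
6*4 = 24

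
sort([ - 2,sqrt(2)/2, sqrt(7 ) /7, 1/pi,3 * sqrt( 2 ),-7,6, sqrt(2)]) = [ - 7,- 2, 1/pi, sqrt(7 )/7, sqrt(2) /2, sqrt( 2), 3*sqrt(2 ), 6]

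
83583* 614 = 51319962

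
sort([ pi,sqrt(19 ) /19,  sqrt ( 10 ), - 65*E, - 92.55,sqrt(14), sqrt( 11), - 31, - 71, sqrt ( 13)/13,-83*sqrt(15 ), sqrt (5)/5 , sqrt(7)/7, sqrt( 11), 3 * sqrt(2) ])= [ - 83*sqrt(15), - 65*E, - 92.55,-71, -31,sqrt ( 19 ) /19,sqrt(13)/13,sqrt(7)/7 , sqrt(5 ) /5,pi,sqrt( 10), sqrt(11) , sqrt(11),sqrt(14 ),3* sqrt(2 ) ]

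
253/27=9 + 10/27= 9.37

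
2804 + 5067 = 7871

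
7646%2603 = 2440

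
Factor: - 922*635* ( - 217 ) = 127046990 = 2^1 * 5^1*7^1*31^1*127^1*461^1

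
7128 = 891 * 8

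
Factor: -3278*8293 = - 2^1*11^1*149^1*8293^1=-27184454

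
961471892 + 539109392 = 1500581284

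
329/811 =329/811= 0.41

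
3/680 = 3/680 = 0.00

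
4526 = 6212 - 1686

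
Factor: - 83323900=- 2^2*5^2*11^1 * 211^1*359^1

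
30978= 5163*6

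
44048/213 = 44048/213 = 206.80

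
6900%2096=612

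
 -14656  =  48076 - 62732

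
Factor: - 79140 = - 2^2*3^1*5^1 * 1319^1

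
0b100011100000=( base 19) 65B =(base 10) 2272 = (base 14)b84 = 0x8e0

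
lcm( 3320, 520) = 43160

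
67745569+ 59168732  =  126914301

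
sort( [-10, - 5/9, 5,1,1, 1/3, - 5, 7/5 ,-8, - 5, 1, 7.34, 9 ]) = [ - 10, - 8,  -  5, - 5,  -  5/9, 1/3,  1, 1, 1,  7/5,5, 7.34, 9] 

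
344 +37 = 381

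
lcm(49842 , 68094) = 4834674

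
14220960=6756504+7464456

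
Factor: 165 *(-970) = - 2^1* 3^1  *5^2*11^1 * 97^1 =- 160050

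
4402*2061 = 9072522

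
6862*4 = 27448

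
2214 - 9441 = -7227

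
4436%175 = 61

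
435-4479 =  - 4044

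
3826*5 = 19130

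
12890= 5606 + 7284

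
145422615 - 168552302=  - 23129687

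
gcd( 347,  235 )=1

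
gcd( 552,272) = 8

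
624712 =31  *20152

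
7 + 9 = 16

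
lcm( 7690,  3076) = 15380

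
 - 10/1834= - 1 + 912/917 = - 0.01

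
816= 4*204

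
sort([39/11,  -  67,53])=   [-67, 39/11,53]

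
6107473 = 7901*773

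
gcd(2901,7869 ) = 3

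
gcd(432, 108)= 108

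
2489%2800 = 2489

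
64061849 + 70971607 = 135033456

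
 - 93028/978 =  -96 + 430/489 = - 95.12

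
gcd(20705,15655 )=505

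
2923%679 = 207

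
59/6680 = 59/6680 = 0.01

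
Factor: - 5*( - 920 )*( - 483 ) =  - 2221800 = - 2^3*3^1*5^2* 7^1  *  23^2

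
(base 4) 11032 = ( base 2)101001110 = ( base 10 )334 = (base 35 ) 9J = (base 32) ae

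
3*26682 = 80046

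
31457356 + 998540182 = 1029997538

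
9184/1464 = 6 + 50/183 = 6.27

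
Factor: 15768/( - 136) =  - 1971/17 = - 3^3*17^( - 1 )*73^1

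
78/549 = 26/183 = 0.14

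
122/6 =20  +  1/3 = 20.33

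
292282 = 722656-430374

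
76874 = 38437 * 2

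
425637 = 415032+10605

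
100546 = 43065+57481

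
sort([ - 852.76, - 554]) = [ - 852.76, - 554 ]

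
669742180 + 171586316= 841328496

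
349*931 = 324919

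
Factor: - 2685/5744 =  - 2^( - 4)*3^1*5^1*179^1*359^( - 1 )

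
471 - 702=- 231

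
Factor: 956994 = 2^1*3^1*159499^1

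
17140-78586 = -61446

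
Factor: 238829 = 238829^1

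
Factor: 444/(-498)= - 74/83 = -2^1 * 37^1*83^( - 1 ) 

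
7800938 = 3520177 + 4280761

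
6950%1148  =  62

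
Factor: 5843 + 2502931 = 2508774=2^1*3^1*418129^1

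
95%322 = 95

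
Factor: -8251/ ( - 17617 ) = 37^1 * 79^(-1) =37/79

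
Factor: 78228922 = 2^1*139^1*439^1*641^1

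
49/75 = 49/75 = 0.65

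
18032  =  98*184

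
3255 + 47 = 3302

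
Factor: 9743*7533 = 73394019 = 3^5*31^1*9743^1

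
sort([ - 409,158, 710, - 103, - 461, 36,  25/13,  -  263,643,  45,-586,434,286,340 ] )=[  -  586,- 461,  -  409, - 263,  -  103,25/13,36,45, 158,286,340 , 434,643, 710]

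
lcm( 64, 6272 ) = 6272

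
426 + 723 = 1149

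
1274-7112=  - 5838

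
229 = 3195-2966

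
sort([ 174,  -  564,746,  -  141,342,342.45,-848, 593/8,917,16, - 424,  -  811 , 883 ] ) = [ - 848,  -  811, - 564, - 424  ,-141 , 16,593/8, 174,342,342.45 , 746, 883, 917] 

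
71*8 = 568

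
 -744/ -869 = 744/869 = 0.86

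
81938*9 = 737442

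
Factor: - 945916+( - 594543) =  - 199^1*7741^1 =- 1540459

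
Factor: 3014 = 2^1*11^1*137^1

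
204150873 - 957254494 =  - 753103621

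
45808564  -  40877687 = 4930877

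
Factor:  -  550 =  - 2^1*5^2 *11^1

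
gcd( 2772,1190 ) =14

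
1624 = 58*28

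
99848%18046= 9618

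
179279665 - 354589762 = -175310097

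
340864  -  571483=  - 230619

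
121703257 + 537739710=659442967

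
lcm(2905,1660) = 11620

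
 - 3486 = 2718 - 6204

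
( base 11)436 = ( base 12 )377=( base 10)523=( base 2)1000001011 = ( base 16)20b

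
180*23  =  4140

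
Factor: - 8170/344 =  - 2^( - 2 ) * 5^1*19^1 = - 95/4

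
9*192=1728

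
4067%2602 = 1465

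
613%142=45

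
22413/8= 2801 + 5/8 = 2801.62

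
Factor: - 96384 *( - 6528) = 2^14*3^2 * 17^1  *251^1 = 629194752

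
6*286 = 1716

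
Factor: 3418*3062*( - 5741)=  - 2^2* 1531^1* 1709^1* 5741^1 =-60084823756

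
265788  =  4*66447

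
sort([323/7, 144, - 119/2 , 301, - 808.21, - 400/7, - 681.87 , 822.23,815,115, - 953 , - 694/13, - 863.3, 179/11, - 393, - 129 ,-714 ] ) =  [ - 953, - 863.3, - 808.21 ,  -  714, - 681.87,- 393,  -  129, - 119/2, - 400/7, - 694/13,179/11,323/7,115,144, 301, 815,822.23]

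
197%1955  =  197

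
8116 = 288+7828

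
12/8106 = 2/1351 =0.00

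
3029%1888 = 1141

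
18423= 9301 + 9122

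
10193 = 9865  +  328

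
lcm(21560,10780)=21560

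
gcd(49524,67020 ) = 12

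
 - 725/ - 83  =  8 + 61/83 = 8.73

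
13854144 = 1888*7338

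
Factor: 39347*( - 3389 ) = - 133346983 = - 7^2 * 11^1 * 73^1*3389^1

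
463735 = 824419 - 360684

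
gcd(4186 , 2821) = 91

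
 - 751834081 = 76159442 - 827993523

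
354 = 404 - 50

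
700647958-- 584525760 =1285173718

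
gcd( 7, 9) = 1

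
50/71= 50/71 = 0.70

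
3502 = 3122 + 380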